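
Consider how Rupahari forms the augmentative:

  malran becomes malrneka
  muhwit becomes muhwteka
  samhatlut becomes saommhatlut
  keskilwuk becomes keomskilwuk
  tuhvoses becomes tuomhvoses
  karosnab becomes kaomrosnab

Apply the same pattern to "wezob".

wezbeka

"wezob" has 2 vowels. The stems with 2 vowels (malran → malrneka, muhwit → muhwteka) delete the last vowel and add -eka.
The other pattern: stems with 3 vowels insert -om- after the first vowel.
So wezob → wezbeka.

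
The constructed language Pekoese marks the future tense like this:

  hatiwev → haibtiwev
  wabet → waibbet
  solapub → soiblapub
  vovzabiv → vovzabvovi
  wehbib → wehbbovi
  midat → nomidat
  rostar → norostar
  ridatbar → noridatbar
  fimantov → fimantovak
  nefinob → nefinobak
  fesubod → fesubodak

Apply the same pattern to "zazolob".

zazolobak

"zazolob" has last vowel 'o'. The stems whose last vowel is 'o' (fimantov → fimantovak, nefinob → nefinobak, fesubod → fesubodak) add -ak.
So zazolob → zazolobak.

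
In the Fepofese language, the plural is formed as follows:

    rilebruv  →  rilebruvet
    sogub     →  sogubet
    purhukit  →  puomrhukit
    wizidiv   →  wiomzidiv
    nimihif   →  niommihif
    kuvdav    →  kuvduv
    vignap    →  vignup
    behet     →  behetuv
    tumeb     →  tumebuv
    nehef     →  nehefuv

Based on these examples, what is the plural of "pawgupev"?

rilebruv and wizidiv both end in -v yet inflect differently (rilebruvet, wiomzidiv), so the final letter is not what conditions the rule; the last vowel is.
"pawgupev" has last vowel 'e'. The stems whose last vowel is 'e' (behet → behetuv, tumeb → tumebuv, nehef → nehefuv) add -uv.
The other patterns: stems whose last vowel is 'u' add -et; stems whose last vowel is 'i' insert -om- after the first vowel; stems whose last vowel is 'a' change the last vowel to 'u'.
So pawgupev → pawgupevuv.

pawgupevuv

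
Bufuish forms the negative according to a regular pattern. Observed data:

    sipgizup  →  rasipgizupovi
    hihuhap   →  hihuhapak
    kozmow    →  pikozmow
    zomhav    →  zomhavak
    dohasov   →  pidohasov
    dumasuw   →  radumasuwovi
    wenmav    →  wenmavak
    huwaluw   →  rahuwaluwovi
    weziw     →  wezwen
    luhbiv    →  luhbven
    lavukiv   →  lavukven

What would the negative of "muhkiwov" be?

sipgizup and hihuhap both end in -p yet inflect differently (rasipgizupovi, hihuhapak), so the final letter is not what conditions the rule; the last vowel is.
"muhkiwov" has last vowel 'o'. The stems whose last vowel is 'o' (dohasov → pidohasov, kozmow → pikozmow) add the prefix pi-.
So muhkiwov → pimuhkiwov.

pimuhkiwov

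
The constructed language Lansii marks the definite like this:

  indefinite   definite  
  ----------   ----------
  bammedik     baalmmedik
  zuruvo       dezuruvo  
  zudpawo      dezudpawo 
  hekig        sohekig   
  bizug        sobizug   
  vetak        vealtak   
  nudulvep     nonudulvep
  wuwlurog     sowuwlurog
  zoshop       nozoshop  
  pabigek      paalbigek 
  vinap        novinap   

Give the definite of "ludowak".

lualdowak

zuruvo and zoshop both have last vowel 'o' yet inflect differently (dezuruvo, nozoshop), so the last vowel is not what conditions the rule; the final letter is.
"ludowak" ends in -k. The stems ending in -k (bammedik → baalmmedik, vetak → vealtak, pabigek → paalbigek) insert -al- after the first vowel.
So ludowak → lualdowak.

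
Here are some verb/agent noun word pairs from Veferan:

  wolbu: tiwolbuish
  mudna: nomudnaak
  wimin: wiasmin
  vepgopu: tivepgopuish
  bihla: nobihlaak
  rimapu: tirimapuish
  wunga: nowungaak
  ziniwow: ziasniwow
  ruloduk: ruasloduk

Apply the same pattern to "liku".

tilikuish

"liku" ends in -u. The stems ending in -u (wolbu → tiwolbuish, vepgopu → tivepgopuish, rimapu → tirimapuish) add ti- … -ish around the stem.
The other patterns: stems ending in -a add no- … -ak around the stem; stems ending in -k, -n or -w insert -as- after the first vowel.
So liku → tilikuish.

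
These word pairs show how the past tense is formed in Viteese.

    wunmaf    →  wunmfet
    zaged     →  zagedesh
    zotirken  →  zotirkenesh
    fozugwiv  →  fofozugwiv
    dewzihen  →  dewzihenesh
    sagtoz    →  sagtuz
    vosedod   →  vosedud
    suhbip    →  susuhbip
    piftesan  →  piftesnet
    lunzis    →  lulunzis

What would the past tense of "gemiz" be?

zaged and vosedod both end in -d yet inflect differently (zagedesh, vosedud), so the final letter is not what conditions the rule; the last vowel is.
"gemiz" has last vowel 'i'. The stems whose last vowel is 'i' (fozugwiv → fofozugwiv, suhbip → susuhbip, lunzis → lulunzis) repeat the first consonant+vowel as a prefix.
The other patterns: stems whose last vowel is 'e' add -esh; stems whose last vowel is 'o' change the last vowel to 'u'; stems whose last vowel is 'a' delete the last vowel and add -et.
So gemiz → gegemiz.

gegemiz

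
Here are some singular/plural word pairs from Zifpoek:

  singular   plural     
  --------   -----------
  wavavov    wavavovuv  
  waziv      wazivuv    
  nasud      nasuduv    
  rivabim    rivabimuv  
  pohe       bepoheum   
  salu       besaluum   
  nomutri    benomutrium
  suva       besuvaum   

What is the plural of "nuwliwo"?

benuwliwoum

nasud and salu both have last vowel 'u' yet inflect differently (nasuduv, besaluum), so the last vowel is not what conditions the rule; whether the stem ends in a vowel or a consonant is.
"nuwliwo" ends in a vowel. The stems ending in a vowel (pohe → bepoheum, salu → besaluum, nomutri → benomutrium) add be- … -um around the stem.
The other pattern: stems ending in a consonant add -uv.
So nuwliwo → benuwliwoum.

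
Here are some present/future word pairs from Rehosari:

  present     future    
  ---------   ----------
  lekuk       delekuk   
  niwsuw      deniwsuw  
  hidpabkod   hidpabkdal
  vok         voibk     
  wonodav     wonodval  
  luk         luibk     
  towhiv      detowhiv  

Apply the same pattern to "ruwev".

"ruwev" has 2 vowels. The stems with 2 vowels (towhiv → detowhiv, niwsuw → deniwsuw, lekuk → delekuk) add the prefix de-.
So ruwev → deruwev.

deruwev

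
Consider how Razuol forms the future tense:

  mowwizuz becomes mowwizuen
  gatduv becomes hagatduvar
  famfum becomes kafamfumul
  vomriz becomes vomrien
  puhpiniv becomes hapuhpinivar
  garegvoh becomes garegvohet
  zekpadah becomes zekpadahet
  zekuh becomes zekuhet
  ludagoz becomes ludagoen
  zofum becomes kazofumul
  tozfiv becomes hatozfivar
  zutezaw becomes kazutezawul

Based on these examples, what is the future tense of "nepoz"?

"nepoz" ends in -z. The stems ending in -z (vomriz → vomrien, ludagoz → ludagoen, mowwizuz → mowwizuen) drop the final letter and add -en.
The other patterns: stems ending in -h add -et; stems ending in -v add ha- … -ar around the stem; stems ending in -m or -w add ka- … -ul around the stem.
So nepoz → nepoen.

nepoen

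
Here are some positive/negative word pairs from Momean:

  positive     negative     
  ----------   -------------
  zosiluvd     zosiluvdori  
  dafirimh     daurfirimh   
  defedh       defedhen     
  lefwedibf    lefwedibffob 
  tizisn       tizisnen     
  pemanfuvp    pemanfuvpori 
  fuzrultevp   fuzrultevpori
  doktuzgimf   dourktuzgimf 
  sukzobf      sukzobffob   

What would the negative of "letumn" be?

doktuzgimf and sukzobf both end in -f yet inflect differently (dourktuzgimf, sukzobffob), so the final letter is not what conditions the rule; the second-to-last letter is.
"letumn" has second-to-last letter 'm'. The stems whose second-to-last letter is 'm' (dafirimh → daurfirimh, doktuzgimf → dourktuzgimf) insert -ur- after the first vowel.
The other patterns: stems whose second-to-last letter is 'b' double the final consonant and add -ob; stems whose second-to-last letter is 'v' add -ori; stems whose second-to-last letter is 'd' or 's' add -en.
So letumn → leurtumn.

leurtumn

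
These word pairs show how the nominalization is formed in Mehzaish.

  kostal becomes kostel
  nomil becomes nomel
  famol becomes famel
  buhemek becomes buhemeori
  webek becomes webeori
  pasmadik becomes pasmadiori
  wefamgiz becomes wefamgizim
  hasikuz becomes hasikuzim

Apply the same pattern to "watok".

"watok" ends in -k. The stems ending in -k (buhemek → buhemeori, webek → webeori, pasmadik → pasmadiori) drop the final letter and add -ori.
So watok → watoori.

watoori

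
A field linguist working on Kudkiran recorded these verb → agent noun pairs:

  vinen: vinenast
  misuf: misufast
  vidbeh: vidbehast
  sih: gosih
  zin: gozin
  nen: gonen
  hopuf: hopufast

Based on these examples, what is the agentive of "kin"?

gokin

vinen and nen both end in -n yet inflect differently (vinenast, gonen), so the final letter is not what conditions the rule; the number of vowels is.
"kin" has 1 vowel. The stems with 1 vowel (nen → gonen, sih → gosih, zin → gozin) add the prefix go-.
So kin → gokin.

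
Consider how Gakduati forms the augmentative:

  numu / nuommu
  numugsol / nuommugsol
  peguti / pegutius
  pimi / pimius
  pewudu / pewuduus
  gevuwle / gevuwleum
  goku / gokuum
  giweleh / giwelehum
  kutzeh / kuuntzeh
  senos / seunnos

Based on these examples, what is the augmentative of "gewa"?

gewaum

"gewa" begins with g-. The stems beginning with g- (gevuwle → gevuwleum, goku → gokuum, giweleh → giwelehum) add -um.
The other patterns: stems beginning with n- insert -om- after the first vowel; stems beginning with p- add -us; stems beginning with k- or s- insert -un- after the first vowel.
So gewa → gewaum.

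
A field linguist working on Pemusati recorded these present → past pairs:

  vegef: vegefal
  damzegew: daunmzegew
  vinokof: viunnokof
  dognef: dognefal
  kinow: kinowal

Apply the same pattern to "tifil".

damzegew and kinow both end in -w yet inflect differently (daunmzegew, kinowal), so the final letter is not what conditions the rule; the number of vowels is.
"tifil" has 2 vowels. The stems with 2 vowels (kinow → kinowal, dognef → dognefal, vegef → vegefal) add -al.
The other pattern: stems with 3 vowels insert -un- after the first vowel.
So tifil → tifilal.

tifilal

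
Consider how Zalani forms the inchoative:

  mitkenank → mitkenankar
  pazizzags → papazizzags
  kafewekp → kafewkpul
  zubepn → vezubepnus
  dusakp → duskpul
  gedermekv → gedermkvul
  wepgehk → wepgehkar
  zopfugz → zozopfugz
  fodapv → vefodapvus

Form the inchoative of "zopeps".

fodapv and gedermekv both end in -v yet inflect differently (vefodapvus, gedermkvul), so the final letter is not what conditions the rule; the second-to-last letter is.
"zopeps" has second-to-last letter 'p'. The stems whose second-to-last letter is 'p' (zubepn → vezubepnus, fodapv → vefodapvus) add ve- … -us around the stem.
So zopeps → vezopepsus.

vezopepsus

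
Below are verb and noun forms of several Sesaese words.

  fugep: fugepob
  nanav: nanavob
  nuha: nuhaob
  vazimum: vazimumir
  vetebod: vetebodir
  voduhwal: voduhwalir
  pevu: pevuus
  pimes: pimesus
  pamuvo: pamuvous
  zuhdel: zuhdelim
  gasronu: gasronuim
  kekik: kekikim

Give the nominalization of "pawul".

pawulus

voduhwal and zuhdel both end in -l yet inflect differently (voduhwalir, zuhdelim), so the final letter is not what conditions the rule; the first letter is.
"pawul" begins with p-. The stems beginning with p- (pevu → pevuus, pimes → pimesus, pamuvo → pamuvous) add -us.
So pawul → pawulus.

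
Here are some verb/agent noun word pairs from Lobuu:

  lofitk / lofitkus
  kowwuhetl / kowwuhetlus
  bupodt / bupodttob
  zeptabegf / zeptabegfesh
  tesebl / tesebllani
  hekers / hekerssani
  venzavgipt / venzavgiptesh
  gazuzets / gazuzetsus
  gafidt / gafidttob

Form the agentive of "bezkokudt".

bezkokudttob

"bezkokudt" has second-to-last letter 'd'. The stems whose second-to-last letter is 'd' (gafidt → gafidttob, bupodt → bupodttob) double the final consonant and add -ob.
The other patterns: stems whose second-to-last letter is 't' add -us; stems whose second-to-last letter is 'b' or 'r' double the final consonant and add -ani; stems whose second-to-last letter is 'g' or 'p' add -esh.
So bezkokudt → bezkokudttob.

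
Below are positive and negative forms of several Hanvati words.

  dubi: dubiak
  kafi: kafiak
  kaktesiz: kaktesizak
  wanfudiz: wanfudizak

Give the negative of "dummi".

dummiak

Every pair shown (dubi → dubiak, kafi → kafiak, kaktesiz → kaktesizak, …) follows the same rule: add -ak.
So dummi → dummiak.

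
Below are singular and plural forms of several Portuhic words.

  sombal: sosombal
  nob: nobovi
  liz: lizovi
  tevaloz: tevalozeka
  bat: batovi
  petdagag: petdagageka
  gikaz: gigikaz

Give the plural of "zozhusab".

liz and gikaz both end in -z yet inflect differently (lizovi, gigikaz), so the final letter is not what conditions the rule; the number of vowels is.
"zozhusab" has 3 vowels. The stems with 3 vowels (petdagag → petdagageka, tevaloz → tevalozeka) add -eka.
So zozhusab → zozhusabeka.

zozhusabeka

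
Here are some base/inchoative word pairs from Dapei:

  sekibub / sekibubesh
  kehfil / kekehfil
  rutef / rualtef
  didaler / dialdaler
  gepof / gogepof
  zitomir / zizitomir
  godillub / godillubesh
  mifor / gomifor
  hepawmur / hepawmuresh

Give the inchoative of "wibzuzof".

gowibzuzof

"wibzuzof" has last vowel 'o'. The stems whose last vowel is 'o' (mifor → gomifor, gepof → gogepof) add the prefix go-.
So wibzuzof → gowibzuzof.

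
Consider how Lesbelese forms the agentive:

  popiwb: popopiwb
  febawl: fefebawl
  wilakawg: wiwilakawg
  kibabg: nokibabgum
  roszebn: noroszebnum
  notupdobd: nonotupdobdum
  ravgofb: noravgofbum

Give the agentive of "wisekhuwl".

wiwisekhuwl

"wisekhuwl" has second-to-last letter 'w'. The stems whose second-to-last letter is 'w' (popiwb → popopiwb, febawl → fefebawl, wilakawg → wiwilakawg) repeat the first consonant+vowel as a prefix.
The other pattern: stems whose second-to-last letter is 'b' or 'f' add no- … -um around the stem.
So wisekhuwl → wiwisekhuwl.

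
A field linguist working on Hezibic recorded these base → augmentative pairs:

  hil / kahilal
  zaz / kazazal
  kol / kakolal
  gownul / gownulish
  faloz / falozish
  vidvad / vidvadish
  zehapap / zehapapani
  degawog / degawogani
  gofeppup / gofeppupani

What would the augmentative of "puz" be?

hil and gownul both end in -l yet inflect differently (kahilal, gownulish), so the final letter is not what conditions the rule; the number of vowels is.
"puz" has 1 vowel. The stems with 1 vowel (hil → kahilal, zaz → kazazal, kol → kakolal) add ka- … -al around the stem.
The other patterns: stems with 2 vowels add -ish; stems with 3 vowels add -ani.
So puz → kapuzal.

kapuzal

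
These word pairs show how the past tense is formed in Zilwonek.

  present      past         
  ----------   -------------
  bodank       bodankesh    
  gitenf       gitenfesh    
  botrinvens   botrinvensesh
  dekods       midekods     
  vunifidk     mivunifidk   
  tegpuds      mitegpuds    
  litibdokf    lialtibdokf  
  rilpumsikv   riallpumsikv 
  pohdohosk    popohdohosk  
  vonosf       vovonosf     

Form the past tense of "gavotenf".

"gavotenf" has second-to-last letter 'n'. The stems whose second-to-last letter is 'n' (bodank → bodankesh, gitenf → gitenfesh, botrinvens → botrinvensesh) add -esh.
The other patterns: stems whose second-to-last letter is 'd' add the prefix mi-; stems whose second-to-last letter is 'k' insert -al- after the first vowel; stems whose second-to-last letter is 's' repeat the first consonant+vowel as a prefix.
So gavotenf → gavotenfesh.

gavotenfesh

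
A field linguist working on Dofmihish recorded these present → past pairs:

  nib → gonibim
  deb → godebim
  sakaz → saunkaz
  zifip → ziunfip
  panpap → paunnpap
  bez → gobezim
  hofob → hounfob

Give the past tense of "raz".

gorazim

deb and hofob both end in -b yet inflect differently (godebim, hounfob), so the final letter is not what conditions the rule; the number of vowels is.
"raz" has 1 vowel. The stems with 1 vowel (deb → godebim, bez → gobezim, nib → gonibim) add go- … -im around the stem.
The other pattern: stems with 2 vowels insert -un- after the first vowel.
So raz → gorazim.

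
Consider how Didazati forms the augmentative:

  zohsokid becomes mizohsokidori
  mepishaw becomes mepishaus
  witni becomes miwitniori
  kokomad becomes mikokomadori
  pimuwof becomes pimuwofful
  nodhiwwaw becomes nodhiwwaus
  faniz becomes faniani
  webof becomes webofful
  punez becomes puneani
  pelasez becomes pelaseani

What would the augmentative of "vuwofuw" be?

vuwofuus

faniz and zohsokid both have last vowel 'i' yet inflect differently (faniani, mizohsokidori), so the last vowel is not what conditions the rule; the final letter is.
"vuwofuw" ends in -w. The stems ending in -w (nodhiwwaw → nodhiwwaus, mepishaw → mepishaus) drop the final letter and add -us.
The other patterns: stems ending in -z drop the final letter and add -ani; stems ending in -f double the final consonant and add -ul; stems ending in -d or -i add mi- … -ori around the stem.
So vuwofuw → vuwofuus.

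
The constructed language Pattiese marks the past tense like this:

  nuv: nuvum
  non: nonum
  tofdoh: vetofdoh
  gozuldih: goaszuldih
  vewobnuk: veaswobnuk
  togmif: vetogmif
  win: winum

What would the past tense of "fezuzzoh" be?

feaszuzzoh

"fezuzzoh" has 3 vowels. The stems with 3 vowels (vewobnuk → veaswobnuk, gozuldih → goaszuldih) insert -as- after the first vowel.
So fezuzzoh → feaszuzzoh.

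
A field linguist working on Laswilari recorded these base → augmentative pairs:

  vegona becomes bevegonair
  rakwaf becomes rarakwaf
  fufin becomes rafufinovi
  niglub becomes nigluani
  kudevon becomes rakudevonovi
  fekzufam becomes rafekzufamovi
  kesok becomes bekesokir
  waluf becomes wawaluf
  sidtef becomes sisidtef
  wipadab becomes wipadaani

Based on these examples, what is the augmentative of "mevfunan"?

vegona and rakwaf both have last vowel 'a' yet inflect differently (bevegonair, rarakwaf), so the last vowel is not what conditions the rule; the final letter is.
"mevfunan" ends in -n. The stems ending in -n (fufin → rafufinovi, kudevon → rakudevonovi) add ra- … -ovi around the stem.
So mevfunan → ramevfunanovi.

ramevfunanovi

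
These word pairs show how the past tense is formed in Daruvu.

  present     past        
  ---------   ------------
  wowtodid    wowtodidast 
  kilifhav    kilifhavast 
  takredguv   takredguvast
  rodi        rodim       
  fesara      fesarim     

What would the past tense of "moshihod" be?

"moshihod" ends in a consonant. The stems ending in a consonant (wowtodid → wowtodidast, kilifhav → kilifhavast, takredguv → takredguvast) add -ast.
The other pattern: stems ending in a vowel drop the final letter and add -im.
So moshihod → moshihodast.

moshihodast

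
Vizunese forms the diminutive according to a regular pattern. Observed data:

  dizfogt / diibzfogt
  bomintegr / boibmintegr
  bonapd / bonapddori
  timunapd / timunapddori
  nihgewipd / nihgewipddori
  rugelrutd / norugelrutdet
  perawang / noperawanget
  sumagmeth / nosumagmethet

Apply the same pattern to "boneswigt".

boibneswigt

"boneswigt" has second-to-last letter 'g'. The stems whose second-to-last letter is 'g' (dizfogt → diibzfogt, bomintegr → boibmintegr) insert -ib- after the first vowel.
The other patterns: stems whose second-to-last letter is 'p' double the final consonant and add -ori; stems whose second-to-last letter is 'n' or 't' add no- … -et around the stem.
So boneswigt → boibneswigt.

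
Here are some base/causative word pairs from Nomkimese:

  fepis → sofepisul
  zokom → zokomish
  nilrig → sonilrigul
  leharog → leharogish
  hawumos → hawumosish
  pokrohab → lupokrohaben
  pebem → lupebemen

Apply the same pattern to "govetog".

hawumos and fepis both end in -s yet inflect differently (hawumosish, sofepisul), so the final letter is not what conditions the rule; the last vowel is.
"govetog" has last vowel 'o'. The stems whose last vowel is 'o' (zokom → zokomish, hawumos → hawumosish, leharog → leharogish) add -ish.
The other patterns: stems whose last vowel is 'i' add so- … -ul around the stem; stems whose last vowel is 'a' or 'e' add lu- … -en around the stem.
So govetog → govetogish.

govetogish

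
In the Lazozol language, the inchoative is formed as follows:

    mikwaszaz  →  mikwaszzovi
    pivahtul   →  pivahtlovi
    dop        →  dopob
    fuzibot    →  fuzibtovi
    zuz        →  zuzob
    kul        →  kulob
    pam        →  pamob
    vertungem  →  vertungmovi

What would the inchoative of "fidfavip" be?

fidfavpovi

zuz and mikwaszaz both end in -z yet inflect differently (zuzob, mikwaszzovi), so the final letter is not what conditions the rule; the number of vowels is.
"fidfavip" has 3 vowels. The stems with 3 vowels (mikwaszaz → mikwaszzovi, pivahtul → pivahtlovi, fuzibot → fuzibtovi) delete the last vowel and add -ovi.
The other pattern: stems with 1 vowel add -ob.
So fidfavip → fidfavpovi.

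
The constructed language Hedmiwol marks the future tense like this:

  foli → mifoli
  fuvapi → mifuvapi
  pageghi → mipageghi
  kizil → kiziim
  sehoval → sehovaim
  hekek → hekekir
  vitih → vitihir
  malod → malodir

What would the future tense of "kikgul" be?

foli and kizil both have last vowel 'i' yet inflect differently (mifoli, kiziim), so the last vowel is not what conditions the rule; the final letter is.
"kikgul" ends in -l. The stems ending in -l (kizil → kiziim, sehoval → sehovaim) drop the final letter and add -im.
So kikgul → kikguim.

kikguim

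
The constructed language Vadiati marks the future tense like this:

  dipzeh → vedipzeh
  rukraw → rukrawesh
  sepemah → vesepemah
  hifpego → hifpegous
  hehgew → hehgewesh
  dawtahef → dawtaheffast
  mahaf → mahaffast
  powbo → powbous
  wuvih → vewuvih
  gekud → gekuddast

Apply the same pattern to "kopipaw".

kopipawesh

sepemah and rukraw both have last vowel 'a' yet inflect differently (vesepemah, rukrawesh), so the last vowel is not what conditions the rule; the final letter is.
"kopipaw" ends in -w. The stems ending in -w (rukraw → rukrawesh, hehgew → hehgewesh) add -esh.
So kopipaw → kopipawesh.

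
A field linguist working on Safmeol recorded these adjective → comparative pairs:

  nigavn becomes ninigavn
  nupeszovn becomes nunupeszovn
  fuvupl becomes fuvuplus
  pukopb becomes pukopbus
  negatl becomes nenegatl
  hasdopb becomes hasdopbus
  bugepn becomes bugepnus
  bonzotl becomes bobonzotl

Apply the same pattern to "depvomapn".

fuvupl and negatl both end in -l yet inflect differently (fuvuplus, nenegatl), so the final letter is not what conditions the rule; the second-to-last letter is.
"depvomapn" has second-to-last letter 'p'. The stems whose second-to-last letter is 'p' (bugepn → bugepnus, fuvupl → fuvuplus, hasdopb → hasdopbus) add -us.
So depvomapn → depvomapnus.

depvomapnus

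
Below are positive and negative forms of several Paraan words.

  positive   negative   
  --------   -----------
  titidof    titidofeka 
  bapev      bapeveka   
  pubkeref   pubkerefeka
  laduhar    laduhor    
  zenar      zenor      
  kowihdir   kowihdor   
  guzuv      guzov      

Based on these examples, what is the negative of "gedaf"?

bapev and guzuv both end in -v yet inflect differently (bapeveka, guzov), so the final letter is not what conditions the rule; the last vowel is.
"gedaf" has last vowel 'a'. The stems whose last vowel is 'a' (laduhar → laduhor, zenar → zenor) change the last vowel to 'o'.
So gedaf → gedof.

gedof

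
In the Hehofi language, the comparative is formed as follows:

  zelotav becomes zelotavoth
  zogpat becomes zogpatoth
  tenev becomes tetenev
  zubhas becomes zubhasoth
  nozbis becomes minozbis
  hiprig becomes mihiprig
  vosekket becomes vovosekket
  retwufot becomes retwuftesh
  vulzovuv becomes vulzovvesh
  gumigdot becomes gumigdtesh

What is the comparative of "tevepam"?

tevepamoth

vulzovuv and zelotav both end in -v yet inflect differently (vulzovvesh, zelotavoth), so the final letter is not what conditions the rule; the last vowel is.
"tevepam" has last vowel 'a'. The stems whose last vowel is 'a' (zelotav → zelotavoth, zubhas → zubhasoth, zogpat → zogpatoth) add -oth.
So tevepam → tevepamoth.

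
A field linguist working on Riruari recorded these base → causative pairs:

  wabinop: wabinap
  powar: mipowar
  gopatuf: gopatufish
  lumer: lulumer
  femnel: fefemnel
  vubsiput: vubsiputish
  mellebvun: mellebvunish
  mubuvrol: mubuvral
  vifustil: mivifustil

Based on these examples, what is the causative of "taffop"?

taffap

"taffop" has last vowel 'o'. The stems whose last vowel is 'o' (wabinop → wabinap, mubuvrol → mubuvral) change the last vowel to 'a'.
The other patterns: stems whose last vowel is 'e' repeat the first consonant+vowel as a prefix; stems whose last vowel is 'u' add -ish; stems whose last vowel is 'a' or 'i' add the prefix mi-.
So taffop → taffap.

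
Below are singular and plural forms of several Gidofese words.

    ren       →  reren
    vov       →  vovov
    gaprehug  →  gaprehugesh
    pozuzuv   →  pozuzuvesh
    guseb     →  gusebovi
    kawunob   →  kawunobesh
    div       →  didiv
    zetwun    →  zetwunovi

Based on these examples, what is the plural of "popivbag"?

popivbagesh

ren and zetwun both end in -n yet inflect differently (reren, zetwunovi), so the final letter is not what conditions the rule; the number of vowels is.
"popivbag" has 3 vowels. The stems with 3 vowels (pozuzuv → pozuzuvesh, gaprehug → gaprehugesh, kawunob → kawunobesh) add -esh.
The other patterns: stems with 1 vowel repeat the first consonant+vowel as a prefix; stems with 2 vowels add -ovi.
So popivbag → popivbagesh.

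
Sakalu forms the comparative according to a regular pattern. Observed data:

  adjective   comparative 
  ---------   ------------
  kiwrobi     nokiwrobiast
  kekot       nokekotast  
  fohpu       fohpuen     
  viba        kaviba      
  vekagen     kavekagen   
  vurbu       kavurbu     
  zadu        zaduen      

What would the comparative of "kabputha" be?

nokabputhaast

vurbu and fohpu both end in -u yet inflect differently (kavurbu, fohpuen), so the final letter is not what conditions the rule; the first letter is.
"kabputha" begins with k-. The stems beginning with k- (kiwrobi → nokiwrobiast, kekot → nokekotast) add no- … -ast around the stem.
So kabputha → nokabputhaast.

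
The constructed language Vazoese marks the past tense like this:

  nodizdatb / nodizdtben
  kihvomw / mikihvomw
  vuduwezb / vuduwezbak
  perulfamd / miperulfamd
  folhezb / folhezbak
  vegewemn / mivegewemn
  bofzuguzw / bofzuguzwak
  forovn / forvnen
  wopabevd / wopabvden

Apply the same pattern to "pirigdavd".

bofzuguzw and kihvomw both end in -w yet inflect differently (bofzuguzwak, mikihvomw), so the final letter is not what conditions the rule; the second-to-last letter is.
"pirigdavd" has second-to-last letter 'v'. The stems whose second-to-last letter is 'v' (wopabevd → wopabvden, forovn → forvnen) delete the last vowel and add -en.
The other patterns: stems whose second-to-last letter is 'z' add -ak; stems whose second-to-last letter is 'm' add the prefix mi-.
So pirigdavd → pirigdvden.

pirigdvden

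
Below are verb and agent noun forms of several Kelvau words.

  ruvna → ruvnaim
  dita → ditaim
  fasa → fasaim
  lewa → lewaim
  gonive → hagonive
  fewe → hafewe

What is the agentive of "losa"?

losaim

fasa and fewe both begin with f- yet inflect differently (fasaim, hafewe), so the first letter is not what conditions the rule; the final letter is.
"losa" ends in -a. The stems ending in -a (dita → ditaim, lewa → lewaim, ruvna → ruvnaim) add -im.
The other pattern: stems ending in -e add the prefix ha-.
So losa → losaim.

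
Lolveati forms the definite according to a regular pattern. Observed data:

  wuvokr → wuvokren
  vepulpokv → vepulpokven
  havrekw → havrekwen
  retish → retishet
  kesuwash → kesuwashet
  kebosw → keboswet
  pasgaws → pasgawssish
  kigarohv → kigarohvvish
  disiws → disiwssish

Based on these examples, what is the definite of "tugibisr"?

tugibisret

havrekw and kebosw both end in -w yet inflect differently (havrekwen, keboswet), so the final letter is not what conditions the rule; the second-to-last letter is.
"tugibisr" has second-to-last letter 's'. The stems whose second-to-last letter is 's' (retish → retishet, kesuwash → kesuwashet, kebosw → keboswet) add -et.
The other patterns: stems whose second-to-last letter is 'k' add -en; stems whose second-to-last letter is 'h' or 'w' double the final consonant and add -ish.
So tugibisr → tugibisret.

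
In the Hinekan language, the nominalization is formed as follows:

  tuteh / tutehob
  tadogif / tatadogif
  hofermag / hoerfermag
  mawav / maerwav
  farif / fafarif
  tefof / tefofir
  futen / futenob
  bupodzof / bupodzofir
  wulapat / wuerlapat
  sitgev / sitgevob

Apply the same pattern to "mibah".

"mibah" has last vowel 'a'. The stems whose last vowel is 'a' (wulapat → wuerlapat, mawav → maerwav, hofermag → hoerfermag) insert -er- after the first vowel.
So mibah → mierbah.

mierbah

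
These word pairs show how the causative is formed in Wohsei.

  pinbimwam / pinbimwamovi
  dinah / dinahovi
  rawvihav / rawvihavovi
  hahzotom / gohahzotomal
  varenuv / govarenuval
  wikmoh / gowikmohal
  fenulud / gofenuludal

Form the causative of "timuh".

gotimuhal

"timuh" has last vowel 'u'. The stems whose last vowel is 'u' (varenuv → govarenuval, fenulud → gofenuludal) add go- … -al around the stem.
The other pattern: stems whose last vowel is 'a' add -ovi.
So timuh → gotimuhal.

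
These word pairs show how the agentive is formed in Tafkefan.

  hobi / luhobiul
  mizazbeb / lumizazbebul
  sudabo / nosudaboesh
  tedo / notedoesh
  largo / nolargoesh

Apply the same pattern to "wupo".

"wupo" ends in -o. The stems ending in -o (tedo → notedoesh, sudabo → nosudaboesh, largo → nolargoesh) add no- … -esh around the stem.
The other pattern: stems ending in -b or -i add lu- … -ul around the stem.
So wupo → nowupoesh.

nowupoesh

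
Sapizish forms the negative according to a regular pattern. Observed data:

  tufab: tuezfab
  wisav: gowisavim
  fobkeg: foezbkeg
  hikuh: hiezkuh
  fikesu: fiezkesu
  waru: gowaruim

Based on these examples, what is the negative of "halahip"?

haezlahip

waru and fikesu both end in -u yet inflect differently (gowaruim, fiezkesu), so the final letter is not what conditions the rule; the first letter is.
"halahip" begins with h-. The one such stem in the data (hikuh → hiezkuh) inserts -ez- after the first vowel (as do fikesu, fobkeg), so the same rule applies.
The other pattern: stems beginning with w- add go- … -im around the stem.
So halahip → haezlahip.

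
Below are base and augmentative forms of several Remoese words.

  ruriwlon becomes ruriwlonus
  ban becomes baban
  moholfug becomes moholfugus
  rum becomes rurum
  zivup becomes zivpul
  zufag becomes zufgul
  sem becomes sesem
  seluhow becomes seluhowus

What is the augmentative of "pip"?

pipip

ban and ruriwlon both end in -n yet inflect differently (baban, ruriwlonus), so the final letter is not what conditions the rule; the number of vowels is.
"pip" has 1 vowel. The stems with 1 vowel (sem → sesem, ban → baban, rum → rurum) repeat the first consonant+vowel as a prefix.
So pip → pipip.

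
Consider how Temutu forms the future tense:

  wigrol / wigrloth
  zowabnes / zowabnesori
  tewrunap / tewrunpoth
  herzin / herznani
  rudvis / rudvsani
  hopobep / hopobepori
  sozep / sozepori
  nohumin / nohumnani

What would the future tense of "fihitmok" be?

zowabnes and rudvis both end in -s yet inflect differently (zowabnesori, rudvsani), so the final letter is not what conditions the rule; the last vowel is.
"fihitmok" has last vowel 'o'. The one such stem in the data (wigrol → wigrloth) deletes the last vowel and adds -oth (as does tewrunap), so the same rule applies.
So fihitmok → fihitmkoth.

fihitmkoth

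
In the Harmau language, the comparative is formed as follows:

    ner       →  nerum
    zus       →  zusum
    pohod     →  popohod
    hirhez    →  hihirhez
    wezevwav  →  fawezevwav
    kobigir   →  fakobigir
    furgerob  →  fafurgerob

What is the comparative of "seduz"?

seseduz

ner and kobigir both end in -r yet inflect differently (nerum, fakobigir), so the final letter is not what conditions the rule; the number of vowels is.
"seduz" has 2 vowels. The stems with 2 vowels (pohod → popohod, hirhez → hihirhez) repeat the first consonant+vowel as a prefix.
The other patterns: stems with 1 vowel add -um; stems with 3 vowels add the prefix fa-.
So seduz → seseduz.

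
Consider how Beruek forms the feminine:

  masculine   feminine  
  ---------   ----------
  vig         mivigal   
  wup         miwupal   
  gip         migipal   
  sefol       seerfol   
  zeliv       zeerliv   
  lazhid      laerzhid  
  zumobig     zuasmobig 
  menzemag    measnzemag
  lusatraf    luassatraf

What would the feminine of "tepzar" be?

vig and zumobig both end in -g yet inflect differently (mivigal, zuasmobig), so the final letter is not what conditions the rule; the number of vowels is.
"tepzar" has 2 vowels. The stems with 2 vowels (sefol → seerfol, zeliv → zeerliv, lazhid → laerzhid) insert -er- after the first vowel.
The other patterns: stems with 1 vowel add mi- … -al around the stem; stems with 3 vowels insert -as- after the first vowel.
So tepzar → teerpzar.

teerpzar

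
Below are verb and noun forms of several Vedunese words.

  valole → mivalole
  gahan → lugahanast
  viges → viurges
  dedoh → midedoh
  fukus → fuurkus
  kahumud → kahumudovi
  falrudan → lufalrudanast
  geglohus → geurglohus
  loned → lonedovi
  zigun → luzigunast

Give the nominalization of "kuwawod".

kuwawodovi

kahumud and zigun both have last vowel 'u' yet inflect differently (kahumudovi, luzigunast), so the last vowel is not what conditions the rule; the final letter is.
"kuwawod" ends in -d. The stems ending in -d (loned → lonedovi, kahumud → kahumudovi) add -ovi.
The other patterns: stems ending in -n add lu- … -ast around the stem; stems ending in -s insert -ur- after the first vowel; stems ending in -e or -h add the prefix mi-.
So kuwawod → kuwawodovi.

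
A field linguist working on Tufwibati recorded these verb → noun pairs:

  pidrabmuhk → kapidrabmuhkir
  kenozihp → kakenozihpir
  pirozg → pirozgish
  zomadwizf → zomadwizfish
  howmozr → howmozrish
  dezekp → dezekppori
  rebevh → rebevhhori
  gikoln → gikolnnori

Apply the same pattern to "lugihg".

kenozihp and dezekp both end in -p yet inflect differently (kakenozihpir, dezekppori), so the final letter is not what conditions the rule; the second-to-last letter is.
"lugihg" has second-to-last letter 'h'. The stems whose second-to-last letter is 'h' (pidrabmuhk → kapidrabmuhkir, kenozihp → kakenozihpir) add ka- … -ir around the stem.
So lugihg → kalugihgir.

kalugihgir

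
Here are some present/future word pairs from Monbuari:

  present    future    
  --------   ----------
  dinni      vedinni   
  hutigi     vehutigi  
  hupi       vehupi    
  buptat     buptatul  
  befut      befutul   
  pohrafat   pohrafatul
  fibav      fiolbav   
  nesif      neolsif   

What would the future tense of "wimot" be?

wimotul

"wimot" ends in -t. The stems ending in -t (buptat → buptatul, befut → befutul, pohrafat → pohrafatul) add -ul.
So wimot → wimotul.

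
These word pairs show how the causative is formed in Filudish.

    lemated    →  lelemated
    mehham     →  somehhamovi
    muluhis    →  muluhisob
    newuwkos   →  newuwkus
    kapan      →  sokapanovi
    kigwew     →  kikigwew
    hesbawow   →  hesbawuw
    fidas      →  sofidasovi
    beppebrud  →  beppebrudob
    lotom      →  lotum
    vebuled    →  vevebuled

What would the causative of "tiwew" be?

"tiwew" has last vowel 'e'. The stems whose last vowel is 'e' (lemated → lelemated, kigwew → kikigwew, vebuled → vevebuled) repeat the first consonant+vowel as a prefix.
So tiwew → titiwew.

titiwew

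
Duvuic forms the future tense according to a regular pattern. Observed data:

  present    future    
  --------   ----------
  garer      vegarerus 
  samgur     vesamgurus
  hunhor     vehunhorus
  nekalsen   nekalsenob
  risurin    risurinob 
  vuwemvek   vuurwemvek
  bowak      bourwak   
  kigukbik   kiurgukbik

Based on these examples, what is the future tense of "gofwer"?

vegofwerus

"gofwer" ends in -r. The stems ending in -r (garer → vegarerus, samgur → vesamgurus, hunhor → vehunhorus) add ve- … -us around the stem.
The other patterns: stems ending in -n add -ob; stems ending in -k insert -ur- after the first vowel.
So gofwer → vegofwerus.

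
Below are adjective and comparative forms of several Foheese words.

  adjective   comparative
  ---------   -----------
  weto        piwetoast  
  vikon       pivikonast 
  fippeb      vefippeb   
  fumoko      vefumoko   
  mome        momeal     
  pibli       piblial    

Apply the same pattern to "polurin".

polurinal

fumoko and weto both end in -o yet inflect differently (vefumoko, piwetoast), so the final letter is not what conditions the rule; the first letter is.
"polurin" begins with p-. The one such stem in the data (pibli → piblial) adds -al, so the same rule applies.
So polurin → polurinal.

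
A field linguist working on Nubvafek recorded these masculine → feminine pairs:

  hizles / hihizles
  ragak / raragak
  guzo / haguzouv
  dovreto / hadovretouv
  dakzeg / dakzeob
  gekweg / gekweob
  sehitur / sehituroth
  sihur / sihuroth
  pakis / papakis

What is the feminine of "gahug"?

hizles and dakzeg both have last vowel 'e' yet inflect differently (hihizles, dakzeob), so the last vowel is not what conditions the rule; the final letter is.
"gahug" ends in -g. The stems ending in -g (dakzeg → dakzeob, gekweg → gekweob) drop the final letter and add -ob.
So gahug → gahuob.

gahuob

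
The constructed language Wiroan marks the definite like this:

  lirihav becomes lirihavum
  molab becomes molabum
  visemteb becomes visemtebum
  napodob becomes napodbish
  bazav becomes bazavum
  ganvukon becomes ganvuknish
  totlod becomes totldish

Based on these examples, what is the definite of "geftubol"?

geftublish

napodob and molab both end in -b yet inflect differently (napodbish, molabum), so the final letter is not what conditions the rule; the last vowel is.
"geftubol" has last vowel 'o'. The stems whose last vowel is 'o' (totlod → totldish, ganvukon → ganvuknish, napodob → napodbish) delete the last vowel and add -ish.
The other pattern: stems whose last vowel is 'a' or 'e' add -um.
So geftubol → geftublish.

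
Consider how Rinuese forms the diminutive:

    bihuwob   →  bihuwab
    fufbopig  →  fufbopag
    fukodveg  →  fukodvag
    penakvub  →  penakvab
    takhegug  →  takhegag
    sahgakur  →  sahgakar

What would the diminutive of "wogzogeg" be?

Every pair shown (bihuwob → bihuwab, fufbopig → fufbopag, fukodveg → fukodvag, …) follows the same rule: change the last vowel to 'a'.
So wogzogeg → wogzogag.

wogzogag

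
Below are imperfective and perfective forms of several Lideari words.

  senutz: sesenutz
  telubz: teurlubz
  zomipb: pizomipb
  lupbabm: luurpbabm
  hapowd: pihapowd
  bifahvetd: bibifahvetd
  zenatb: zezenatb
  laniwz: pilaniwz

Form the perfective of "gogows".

"gogows" has second-to-last letter 'w'. The stems whose second-to-last letter is 'w' (laniwz → pilaniwz, hapowd → pihapowd) add the prefix pi-.
The other patterns: stems whose second-to-last letter is 't' repeat the first consonant+vowel as a prefix; stems whose second-to-last letter is 'b' insert -ur- after the first vowel.
So gogows → pigogows.

pigogows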